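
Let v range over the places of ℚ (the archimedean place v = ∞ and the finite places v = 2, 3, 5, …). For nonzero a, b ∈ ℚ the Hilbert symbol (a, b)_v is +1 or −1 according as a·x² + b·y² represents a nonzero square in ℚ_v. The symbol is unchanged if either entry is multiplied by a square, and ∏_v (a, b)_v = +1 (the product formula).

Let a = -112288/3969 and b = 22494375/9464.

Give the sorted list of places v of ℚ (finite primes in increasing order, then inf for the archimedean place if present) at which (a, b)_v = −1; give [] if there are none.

(a, b) ≡ (-58, 55986) mod (ℚ^×)²; places V = {2, 3, 5, 7, 11, 13, 29, 31, 43, ∞}.
(a,b)_31: α=0, u≡25; β=1, v≡25 (mod 31); (25|31)=+1, (25|31)=+1; sign (−1)^0·+1^1·+1^0 = +1.
(a,b)_11: α=2, u≡2; β=0, v≡6 (mod 11); (2|11)=-1, (6|11)=-1; sign (−1)^0·-1^0·-1^2 = +1.
(a,b)_7: α=-2, u≡5; β=-1, v≡1 (mod 7); (5|7)=-1, (1|7)=+1; sign (−1)^0·-1^-1·+1^-2 = -1.
(a,b)_∞: sgn(-58)=−, sgn(55986)=+, so +1.
(a,b)_5: α=0, u≡3; β=4, v≡4 (mod 5); (3|5)=-1, (4|5)=+1; sign (−1)^0·-1^4·+1^0 = +1.
(a,b)_2: α=5, β=-3; u≡3, v≡1 (mod 8); ε(u)ε(v)=1·0, αω(v)=5·0, βω(u)=-3·1; sum ≡ 1  ⇒  -1.
(a,b)_43: α=0, u≡22; β=1, v≡29 (mod 43); (22|43)=-1, (29|43)=-1; sign (−1)^0·-1^1·-1^0 = -1.
(a,b)_29: α=1, u≡11; β=0, v≡9 (mod 29); (11|29)=-1, (9|29)=+1; sign (−1)^0·-1^0·+1^1 = +1.
(a,b)_3: α=-4, u≡2; β=3, v≡2 (mod 3); (2|3)=-1, (2|3)=-1; sign (−1)^0·-1^3·-1^-4 = -1.
(a,b)_13: α=0, u≡8; β=-2, v≡5 (mod 13); (8|13)=-1, (5|13)=-1; sign (−1)^0·-1^-2·-1^0 = +1.
Ram(-58, 55986) = {2, 3, 7, 43}; no ℚ_2-point on the conic.

[2, 3, 7, 43]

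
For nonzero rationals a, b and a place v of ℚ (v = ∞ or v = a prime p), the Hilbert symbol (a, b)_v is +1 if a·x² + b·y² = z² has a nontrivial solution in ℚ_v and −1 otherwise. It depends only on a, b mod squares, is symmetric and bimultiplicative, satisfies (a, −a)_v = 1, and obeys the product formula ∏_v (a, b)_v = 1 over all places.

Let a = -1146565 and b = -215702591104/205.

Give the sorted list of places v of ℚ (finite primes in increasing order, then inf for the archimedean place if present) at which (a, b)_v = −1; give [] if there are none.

[5, 17, 43, inf]

(a, b) ≡ (-1146565, -14100456370) mod (ℚ^×)²; places V = {2, 5, 7, 11, 13, 17, 41, 43, 47, ∞}.
(a,b)_7: α=1, u≡5; β=3, v≡4 (mod 7); (5|7)=-1, (4|7)=+1; sign (−1)^1·-1^3·+1^1 = +1.
(a,b)_13: α=0, u≡9; β=1, v≡4 (mod 13); (9|13)=+1, (4|13)=+1; sign (−1)^0·+1^1·+1^0 = +1.
(a,b)_5: α=1, u≡2; β=-1, v≡1 (mod 5); (2|5)=-1, (1|5)=+1; sign (−1)^0·-1^-1·+1^1 = -1.
(a,b)_2: α=0, β=7; u≡3, v≡7 (mod 8); ε(u)ε(v)=1·1, αω(v)=0·0, βω(u)=7·1; sum ≡ 0  ⇒  +1.
(a,b)_43: α=0, u≡30; β=1, v≡35 (mod 43); (30|43)=-1, (35|43)=+1; sign (−1)^0·-1^1·+1^0 = -1.
(a,b)_17: α=1, u≡11; β=1, v≡4 (mod 17); (11|17)=-1, (4|17)=+1; sign (−1)^0·-1^1·+1^1 = -1.
(a,b)_47: α=1, u≡45; β=1, v≡1 (mod 47); (45|47)=-1, (1|47)=+1; sign (−1)^1·-1^1·+1^1 = +1.
(a,b)_41: α=1, u≡38; β=-1, v≡13 (mod 41); (38|41)=-1, (13|41)=-1; sign (−1)^0·-1^-1·-1^1 = +1.
(a,b)_11: α=0, u≡9; β=1, v≡6 (mod 11); (9|11)=+1, (6|11)=-1; sign (−1)^0·+1^1·-1^0 = +1.
(a,b)_∞: sgn(-1146565)=−, sgn(-14100456370)=−, so -1.
(-1146565, -14100456370 / ℚ) ramifies at {5, 17, 43, ∞}: a division algebra.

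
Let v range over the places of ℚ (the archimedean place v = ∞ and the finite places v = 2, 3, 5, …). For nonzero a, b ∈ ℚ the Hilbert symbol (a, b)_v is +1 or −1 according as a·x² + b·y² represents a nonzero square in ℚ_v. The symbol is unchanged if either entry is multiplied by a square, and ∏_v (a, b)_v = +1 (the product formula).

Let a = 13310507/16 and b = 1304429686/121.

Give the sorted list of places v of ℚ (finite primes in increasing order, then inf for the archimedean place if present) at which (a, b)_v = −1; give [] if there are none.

Mod squares: a ≡ 323, b ≡ 646. Check v ∈ {∞, 2, 7, 11, 17, 19, 29}.
v=29: a=29^2·(≡5), b=29^2·(≡2) mod 29; (5|29)=+1, (2|29)=-1; (−1)^{2·2·14}·(+1)^2·(-1)^2 = +1.
v=11: a=11^0·(≡9), b=11^-2·(≡10) mod 11; (9|11)=+1, (10|11)=-1; (−1)^{0·-2·5}·(+1)^-2·(-1)^0 = +1.
v=∞: 323 > 0 and 646 > 0  ⇒  (a,b)_∞ = +1.
v=7: a=7^2·(≡4), b=7^4·(≡1) mod 7; (4|7)=+1, (1|7)=+1; (−1)^{2·4·3}·(+1)^4·(+1)^2 = +1.
v=17: a=17^1·(≡15), b=17^1·(≡13) mod 17; (15|17)=+1, (13|17)=+1; (−1)^{1·1·8}·(+1)^1·(+1)^1 = +1.
v=2: v_2(a)=-4, v_2(b)=1; units ≡ 3, 3 (mod 8); ε·ε+αω+βω = 1·1+-4·1+1·1 ≡ 0  ⇒  (a,b)_2 = +1.
v=19: a=19^1·(≡5), b=19^1·(≡18) mod 19; (5|19)=+1, (18|19)=-1; (−1)^{1·1·9}·(+1)^1·(-1)^1 = +1.
Every local symbol is +1, so the conic 323·x² + 646·y² = z² has ℚ_v-points for all v and hence a ℚ-point; (a, b / ℚ) ≅ M_2(ℚ).

[]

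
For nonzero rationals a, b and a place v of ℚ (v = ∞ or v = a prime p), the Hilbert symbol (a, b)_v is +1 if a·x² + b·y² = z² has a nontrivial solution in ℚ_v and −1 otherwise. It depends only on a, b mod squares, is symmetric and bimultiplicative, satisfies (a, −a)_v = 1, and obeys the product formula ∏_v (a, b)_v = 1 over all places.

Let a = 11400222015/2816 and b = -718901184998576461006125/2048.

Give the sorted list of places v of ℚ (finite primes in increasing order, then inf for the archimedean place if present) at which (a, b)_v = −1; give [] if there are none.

[2, 19]

Mod squares: a ≡ 285285, b ≡ -10010. Check v ∈ {∞, 2, 3, 5, 7, 11, 13, 17, 19, 41}.
v=∞: 285285 > 0 and -10010 < 0  ⇒  (a,b)_∞ = +1.
v=2: v_2(a)=-8, v_2(b)=-11; units ≡ 5, 3 (mod 8); ε·ε+αω+βω = 0·1+-8·1+-11·1 ≡ 1  ⇒  (a,b)_2 = -1.
v=19: a=19^1·(≡16), b=19^2·(≡8) mod 19; (16|19)=+1, (8|19)=-1; (−1)^{1·2·9}·(+1)^2·(-1)^1 = -1.
v=5: a=5^1·(≡3), b=5^3·(≡2) mod 5; (3|5)=-1, (2|5)=-1; (−1)^{1·3·2}·(-1)^3·(-1)^1 = +1.
v=41: a=41^0·(≡30), b=41^2·(≡27) mod 41; (30|41)=-1, (27|41)=-1; (−1)^{0·2·20}·(-1)^2·(-1)^0 = +1.
v=13: a=13^3·(≡4), b=13^5·(≡4) mod 13; (4|13)=+1, (4|13)=+1; (−1)^{3·5·6}·(+1)^5·(+1)^3 = +1.
v=11: a=11^-1·(≡2), b=11^1·(≡4) mod 11; (2|11)=-1, (4|11)=+1; (−1)^{-1·1·5}·(-1)^1·(+1)^-1 = +1.
v=17: a=17^2·(≡15), b=17^4·(≡6) mod 17; (15|17)=+1, (6|17)=-1; (−1)^{2·4·8}·(+1)^4·(-1)^2 = +1.
v=3: a=3^3·(≡1), b=3^4·(≡1) mod 3; (1|3)=+1, (1|3)=+1; (−1)^{3·4·1}·(+1)^4·(+1)^3 = +1.
v=7: a=7^1·(≡4), b=7^3·(≡6) mod 7; (4|7)=+1, (6|7)=-1; (−1)^{1·3·3}·(+1)^3·(-1)^1 = +1.
(285285, -10010 / ℚ) ramifies at {2, 19}: a division algebra.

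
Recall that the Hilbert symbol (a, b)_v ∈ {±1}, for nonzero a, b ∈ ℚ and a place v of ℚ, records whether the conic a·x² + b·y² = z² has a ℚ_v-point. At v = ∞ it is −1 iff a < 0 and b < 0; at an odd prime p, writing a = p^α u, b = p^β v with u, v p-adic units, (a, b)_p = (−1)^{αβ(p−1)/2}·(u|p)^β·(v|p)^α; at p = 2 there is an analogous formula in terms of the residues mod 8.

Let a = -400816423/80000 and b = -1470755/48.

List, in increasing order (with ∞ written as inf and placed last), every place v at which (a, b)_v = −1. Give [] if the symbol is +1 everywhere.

[7, 11, 17, inf]

(a, b) ≡ (-14, -36465) mod (ℚ^×)²; places V = {2, 3, 5, 7, 11, 13, 17, 23, 47, ∞}.
(a,b)_17: α=0, u≡14; β=1, v≡12 (mod 17); (14|17)=-1, (12|17)=-1; sign (−1)^0·-1^1·-1^0 = -1.
(a,b)_7: α=3, u≡3; β=0, v≡6 (mod 7); (3|7)=-1, (6|7)=-1; sign (−1)^0·-1^0·-1^3 = -1.
(a,b)_13: α=0, u≡10; β=1, v≡12 (mod 13); (10|13)=+1, (12|13)=+1; sign (−1)^0·+1^1·+1^0 = +1.
(a,b)_11: α=0, u≡6; β=3, v≡7 (mod 11); (6|11)=-1, (7|11)=-1; sign (−1)^0·-1^3·-1^0 = -1.
(a,b)_∞: sgn(-14)=−, sgn(-36465)=−, so -1.
(a,b)_23: α=2, u≡8; β=0, v≡13 (mod 23); (8|23)=+1, (13|23)=+1; sign (−1)^0·+1^0·+1^2 = +1.
(a,b)_47: α=2, u≡19; β=0, v≡16 (mod 47); (19|47)=-1, (16|47)=+1; sign (−1)^0·-1^0·+1^2 = +1.
(a,b)_5: α=-4, u≡4; β=1, v≡3 (mod 5); (4|5)=+1, (3|5)=-1; sign (−1)^0·+1^1·-1^-4 = +1.
(a,b)_3: α=0, u≡1; β=-1, v≡1 (mod 3); (1|3)=+1, (1|3)=+1; sign (−1)^0·+1^-1·+1^0 = +1.
(a,b)_2: α=-7, β=-4; u≡1, v≡7 (mod 8); ε(u)ε(v)=0·1, αω(v)=-7·0, βω(u)=-4·0; sum ≡ 0  ⇒  +1.
|Ram(-14, -36465)| = 4, even; anisotropic at {7, 11, 17, ∞}.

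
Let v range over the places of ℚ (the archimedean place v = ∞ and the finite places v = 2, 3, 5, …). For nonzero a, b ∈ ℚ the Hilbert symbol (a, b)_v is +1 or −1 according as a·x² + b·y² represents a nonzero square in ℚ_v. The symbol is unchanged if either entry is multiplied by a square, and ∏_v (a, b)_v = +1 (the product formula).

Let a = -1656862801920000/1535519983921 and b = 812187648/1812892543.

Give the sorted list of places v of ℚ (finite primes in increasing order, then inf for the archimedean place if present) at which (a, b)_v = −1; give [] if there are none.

Mod squares: a ≡ -3, b ≡ 119. Check v ∈ {∞, 2, 3, 5, 7, 11, 17, 19}.
v=2: v_2(a)=22, v_2(b)=16; units ≡ 5, 7 (mod 8); ε·ε+αω+βω = 0·1+22·0+16·1 ≡ 0  ⇒  (a,b)_2 = +1.
v=∞: -3 < 0 and 119 > 0  ⇒  (a,b)_∞ = +1.
v=17: a=17^2·(≡5), b=17^1·(≡12) mod 17; (5|17)=-1, (12|17)=-1; (−1)^{2·1·8}·(-1)^1·(-1)^2 = -1.
v=3: a=3^7·(≡2), b=3^6·(≡2) mod 3; (2|3)=-1, (2|3)=-1; (−1)^{7·6·1}·(-1)^6·(-1)^7 = -1.
v=7: a=7^-4·(≡1), b=7^-3·(≡3) mod 7; (1|7)=+1, (3|7)=-1; (−1)^{-4·-3·3}·(+1)^-3·(-1)^-4 = +1.
v=19: a=19^-2·(≡4), b=19^-2·(≡4) mod 19; (4|19)=+1, (4|19)=+1; (−1)^{-2·-2·9}·(+1)^-2·(+1)^-2 = +1.
v=5: a=5^4·(≡3), b=5^0·(≡1) mod 5; (3|5)=-1, (1|5)=+1; (−1)^{4·0·2}·(-1)^0·(+1)^4 = +1.
v=11: a=11^-6·(≡8), b=11^-4·(≡9) mod 11; (8|11)=-1, (9|11)=+1; (−1)^{-6·-4·5}·(-1)^-4·(+1)^-6 = +1.
(-3, 119 / ℚ) ramifies at {3, 17}: a division algebra.

[3, 17]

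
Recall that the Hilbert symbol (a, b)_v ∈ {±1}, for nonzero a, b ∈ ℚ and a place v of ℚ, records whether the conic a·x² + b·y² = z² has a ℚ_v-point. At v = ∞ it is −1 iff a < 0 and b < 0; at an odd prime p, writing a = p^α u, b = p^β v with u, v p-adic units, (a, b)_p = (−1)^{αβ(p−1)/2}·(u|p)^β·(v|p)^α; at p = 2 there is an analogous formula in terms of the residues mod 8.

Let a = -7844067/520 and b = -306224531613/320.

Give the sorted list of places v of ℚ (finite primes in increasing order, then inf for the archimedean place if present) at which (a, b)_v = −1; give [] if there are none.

Mod squares: a ≡ -390, b ≡ -385. Check v ∈ {∞, 2, 3, 5, 7, 11, 13}.
v=2: v_2(a)=-3, v_2(b)=-6; units ≡ 5, 7 (mod 8); ε·ε+αω+βω = 0·1+-3·0+-6·1 ≡ 0  ⇒  (a,b)_2 = +1.
v=∞: -390 < 0 and -385 < 0  ⇒  (a,b)_∞ = -1.
v=7: a=7^4·(≡1), b=7^5·(≡2) mod 7; (1|7)=+1, (2|7)=+1; (−1)^{4·5·3}·(+1)^5·(+1)^4 = +1.
v=5: a=5^-1·(≡2), b=5^-1·(≡3) mod 5; (2|5)=-1, (3|5)=-1; (−1)^{-1·-1·2}·(-1)^-1·(-1)^-1 = +1.
v=3: a=3^3·(≡2), b=3^4·(≡2) mod 3; (2|3)=-1, (2|3)=-1; (−1)^{3·4·1}·(-1)^4·(-1)^3 = -1.
v=13: a=13^-1·(≡3), b=13^2·(≡7) mod 13; (3|13)=+1, (7|13)=-1; (−1)^{-1·2·6}·(+1)^2·(-1)^-1 = -1.
v=11: a=11^2·(≡6), b=11^3·(≡5) mod 11; (6|11)=-1, (5|11)=+1; (−1)^{2·3·5}·(-1)^3·(+1)^2 = -1.
(-390, -385 / ℚ) ramifies at {3, 11, 13, ∞}: a division algebra.

[3, 11, 13, inf]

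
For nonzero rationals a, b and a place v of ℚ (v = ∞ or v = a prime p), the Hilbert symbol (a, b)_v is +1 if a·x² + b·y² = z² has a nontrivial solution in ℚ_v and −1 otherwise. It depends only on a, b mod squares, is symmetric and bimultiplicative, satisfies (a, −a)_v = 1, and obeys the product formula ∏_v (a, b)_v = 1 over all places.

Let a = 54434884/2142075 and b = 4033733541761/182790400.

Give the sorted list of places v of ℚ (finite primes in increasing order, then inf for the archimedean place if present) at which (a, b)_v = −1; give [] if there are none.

[3, 17, 31, 41]

Mod squares: a ≡ 3, b ≡ 496961. Check v ∈ {∞, 2, 3, 5, 7, 11, 13, 17, 23, 31, 37, 41}.
v=2: v_2(a)=2, v_2(b)=-8; units ≡ 3, 1 (mod 8); ε·ε+αω+βω = 1·0+2·0+-8·1 ≡ 0  ⇒  (a,b)_2 = +1.
v=13: a=13^-4·(≡1), b=13^-4·(≡10) mod 13; (1|13)=+1, (10|13)=+1; (−1)^{-4·-4·6}·(+1)^-4·(+1)^-4 = +1.
v=41: a=41^0·(≡22), b=41^1·(≡22) mod 41; (22|41)=-1, (22|41)=-1; (−1)^{0·1·20}·(-1)^1·(-1)^0 = -1.
v=11: a=11^0·(≡9), b=11^2·(≡9) mod 11; (9|11)=+1, (9|11)=+1; (−1)^{0·2·5}·(+1)^2·(+1)^0 = +1.
v=17: a=17^2·(≡14), b=17^1·(≡6) mod 17; (14|17)=-1, (6|17)=-1; (−1)^{2·1·8}·(-1)^1·(-1)^2 = -1.
v=∞: 3 > 0 and 496961 > 0  ⇒  (a,b)_∞ = +1.
v=23: a=23^0·(≡3), b=23^1·(≡20) mod 23; (3|23)=+1, (20|23)=-1; (−1)^{0·1·11}·(+1)^1·(-1)^0 = +1.
v=7: a=7^2·(≡6), b=7^2·(≡5) mod 7; (6|7)=-1, (5|7)=-1; (−1)^{2·2·3}·(-1)^2·(-1)^2 = +1.
v=3: a=3^-1·(≡1), b=3^0·(≡2) mod 3; (1|3)=+1, (2|3)=-1; (−1)^{-1·0·1}·(+1)^0·(-1)^-1 = -1.
v=5: a=5^-2·(≡3), b=5^-2·(≡1) mod 5; (3|5)=-1, (1|5)=+1; (−1)^{-2·-2·2}·(-1)^-2·(+1)^-2 = +1.
v=31: a=31^2·(≡27), b=31^1·(≡10) mod 31; (27|31)=-1, (10|31)=+1; (−1)^{2·1·15}·(-1)^1·(+1)^2 = -1.
v=37: a=37^0·(≡36), b=37^2·(≡5) mod 37; (36|37)=+1, (5|37)=-1; (−1)^{0·2·18}·(+1)^2·(-1)^0 = +1.
(3, 496961 / ℚ) ramifies at {3, 17, 31, 41}: a division algebra.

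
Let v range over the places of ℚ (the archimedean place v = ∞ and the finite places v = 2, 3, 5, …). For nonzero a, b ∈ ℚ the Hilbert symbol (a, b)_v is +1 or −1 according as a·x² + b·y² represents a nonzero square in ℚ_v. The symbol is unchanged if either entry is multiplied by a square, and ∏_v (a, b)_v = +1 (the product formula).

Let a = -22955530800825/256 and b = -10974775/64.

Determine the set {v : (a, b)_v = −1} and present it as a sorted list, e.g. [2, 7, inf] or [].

(a, b) ≡ (-17, -31) mod (ℚ^×)²; places V = {2, 3, 5, 7, 17, 31, ∞}.
(a,b)_∞: sgn(-17)=−, sgn(-31)=−, so -1.
(a,b)_5: α=2, u≡2; β=2, v≡1 (mod 5); (2|5)=-1, (1|5)=+1; sign (−1)^0·-1^2·+1^2 = +1.
(a,b)_3: α=4, u≡1; β=0, v≡2 (mod 3); (1|3)=+1, (2|3)=-1; sign (−1)^0·+1^0·-1^4 = +1.
(a,b)_7: α=4, u≡1; β=2, v≡4 (mod 7); (1|7)=+1, (4|7)=+1; sign (−1)^0·+1^2·+1^4 = +1.
(a,b)_31: α=2, u≡1; β=1, v≡13 (mod 31); (1|31)=+1, (13|31)=-1; sign (−1)^0·+1^1·-1^2 = +1.
(a,b)_2: α=-8, β=-6; u≡7, v≡1 (mod 8); ε(u)ε(v)=1·0, αω(v)=-8·0, βω(u)=-6·0; sum ≡ 0  ⇒  +1.
(a,b)_17: α=3, u≡13; β=2, v≡12 (mod 17); (13|17)=+1, (12|17)=-1; sign (−1)^0·+1^2·-1^3 = -1.
|Ram(-17, -31)| = 2, even; anisotropic at {17, ∞}.

[17, inf]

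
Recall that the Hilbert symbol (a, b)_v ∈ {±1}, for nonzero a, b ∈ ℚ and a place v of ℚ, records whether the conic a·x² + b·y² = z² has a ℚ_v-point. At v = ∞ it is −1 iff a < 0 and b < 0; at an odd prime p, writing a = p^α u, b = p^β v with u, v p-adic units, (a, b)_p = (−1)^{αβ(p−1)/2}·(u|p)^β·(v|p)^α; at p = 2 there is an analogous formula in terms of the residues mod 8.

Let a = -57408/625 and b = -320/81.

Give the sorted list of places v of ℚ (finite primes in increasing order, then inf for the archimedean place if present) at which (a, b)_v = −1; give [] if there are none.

(a, b) ≡ (-897, -5) mod (ℚ^×)²; places V = {2, 3, 5, 13, 23, ∞}.
(a,b)_3: α=1, u≡1; β=-4, v≡1 (mod 3); (1|3)=+1, (1|3)=+1; sign (−1)^0·+1^-4·+1^1 = +1.
(a,b)_23: α=1, u≡20; β=0, v≡4 (mod 23); (20|23)=-1, (4|23)=+1; sign (−1)^0·-1^0·+1^1 = +1.
(a,b)_5: α=-4, u≡2; β=1, v≡1 (mod 5); (2|5)=-1, (1|5)=+1; sign (−1)^0·-1^1·+1^-4 = -1.
(a,b)_13: α=1, u≡4; β=0, v≡6 (mod 13); (4|13)=+1, (6|13)=-1; sign (−1)^0·+1^0·-1^1 = -1.
(a,b)_2: α=6, β=6; u≡7, v≡3 (mod 8); ε(u)ε(v)=1·1, αω(v)=6·1, βω(u)=6·0; sum ≡ 1  ⇒  -1.
(a,b)_∞: sgn(-897)=−, sgn(-5)=−, so -1.
|Ram(-897, -5)| = 4, even; anisotropic at {2, 5, 13, ∞}.

[2, 5, 13, inf]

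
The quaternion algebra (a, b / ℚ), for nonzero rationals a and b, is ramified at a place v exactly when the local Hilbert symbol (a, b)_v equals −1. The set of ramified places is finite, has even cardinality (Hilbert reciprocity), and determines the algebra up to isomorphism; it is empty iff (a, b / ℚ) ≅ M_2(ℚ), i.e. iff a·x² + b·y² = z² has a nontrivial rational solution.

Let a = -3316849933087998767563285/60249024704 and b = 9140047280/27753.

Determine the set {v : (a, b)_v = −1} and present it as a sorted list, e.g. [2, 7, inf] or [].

[7, 11, 17, 19]

Mod squares: a ≡ -935, b ≡ 111546435. Check v ∈ {∞, 2, 3, 5, 7, 11, 13, 17, 19, 23, 29}.
v=∞: -935 < 0 and 111546435 > 0  ⇒  (a,b)_∞ = +1.
v=11: a=11^-3·(≡1), b=11^-1·(≡3) mod 11; (1|11)=+1, (3|11)=+1; (−1)^{-3·-1·5}·(+1)^-1·(+1)^-3 = -1.
v=13: a=13^8·(≡4), b=13^3·(≡10) mod 13; (4|13)=+1, (10|13)=+1; (−1)^{8·3·6}·(+1)^3·(+1)^8 = +1.
v=3: a=3^0·(≡1), b=3^-1·(≡1) mod 3; (1|3)=+1, (1|3)=+1; (−1)^{0·-1·1}·(+1)^-1·(+1)^0 = +1.
v=2: v_2(a)=-6, v_2(b)=4; units ≡ 1, 3 (mod 8); ε·ε+αω+βω = 0·1+-6·1+4·0 ≡ 0  ⇒  (a,b)_2 = +1.
v=7: a=7^4·(≡5), b=7^1·(≡3) mod 7; (5|7)=-1, (3|7)=-1; (−1)^{4·1·3}·(-1)^1·(-1)^4 = -1.
v=5: a=5^1·(≡2), b=5^1·(≡2) mod 5; (2|5)=-1, (2|5)=-1; (−1)^{1·1·2}·(-1)^1·(-1)^1 = +1.
v=19: a=19^4·(≡3), b=19^1·(≡11) mod 19; (3|19)=-1, (11|19)=+1; (−1)^{4·1·9}·(-1)^1·(+1)^4 = -1.
v=17: a=17^3·(≡9), b=17^1·(≡6) mod 17; (9|17)=+1, (6|17)=-1; (−1)^{3·1·8}·(+1)^1·(-1)^3 = -1.
v=29: a=29^-4·(≡6), b=29^-2·(≡1) mod 29; (6|29)=+1, (1|29)=+1; (−1)^{-4·-2·14}·(+1)^-2·(+1)^-4 = +1.
v=23: a=23^2·(≡3), b=23^1·(≡11) mod 23; (3|23)=+1, (11|23)=-1; (−1)^{2·1·11}·(+1)^1·(-1)^2 = +1.
Ram(-935, 111546435) = {7, 11, 17, 19}; no ℚ_7-point on the conic.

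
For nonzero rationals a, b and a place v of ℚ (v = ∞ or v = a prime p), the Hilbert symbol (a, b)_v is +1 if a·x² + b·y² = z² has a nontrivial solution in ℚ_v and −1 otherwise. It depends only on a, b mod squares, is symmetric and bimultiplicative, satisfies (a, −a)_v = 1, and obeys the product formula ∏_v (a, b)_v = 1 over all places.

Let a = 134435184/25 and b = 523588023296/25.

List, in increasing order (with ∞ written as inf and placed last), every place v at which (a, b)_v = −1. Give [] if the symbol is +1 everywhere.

(a, b) ≡ (8402199, 29) mod (ℚ^×)²; places V = {2, 3, 5, 13, 17, 19, 23, 29, ∞}.
(a,b)_∞: sgn(8402199)=+, sgn(29)=+, so +1.
(a,b)_5: α=-2, u≡4; β=-2, v≡1 (mod 5); (4|5)=+1, (1|5)=+1; sign (−1)^0·+1^-2·+1^-2 = +1.
(a,b)_29: α=1, u≡3; β=1, v≡6 (mod 29); (3|29)=-1, (6|29)=+1; sign (−1)^0·-1^1·+1^1 = -1.
(a,b)_3: α=1, u≡2; β=0, v≡2 (mod 3); (2|3)=-1, (2|3)=-1; sign (−1)^0·-1^0·-1^1 = -1.
(a,b)_2: α=4, β=10; u≡7, v≡5 (mod 8); ε(u)ε(v)=1·0, αω(v)=4·1, βω(u)=10·0; sum ≡ 0  ⇒  +1.
(a,b)_13: α=1, u≡7; β=2, v≡10 (mod 13); (7|13)=-1, (10|13)=+1; sign (−1)^0·-1^2·+1^1 = +1.
(a,b)_23: α=1, u≡9; β=0, v≡12 (mod 23); (9|23)=+1, (12|23)=+1; sign (−1)^0·+1^0·+1^1 = +1.
(a,b)_17: α=1, u≡12; β=2, v≡10 (mod 17); (12|17)=-1, (10|17)=-1; sign (−1)^0·-1^2·-1^1 = -1.
(a,b)_19: α=1, u≡2; β=2, v≡14 (mod 19); (2|19)=-1, (14|19)=-1; sign (−1)^0·-1^2·-1^1 = -1.
(8402199, 29 / ℚ) ramifies at {3, 17, 19, 29}: a division algebra.

[3, 17, 19, 29]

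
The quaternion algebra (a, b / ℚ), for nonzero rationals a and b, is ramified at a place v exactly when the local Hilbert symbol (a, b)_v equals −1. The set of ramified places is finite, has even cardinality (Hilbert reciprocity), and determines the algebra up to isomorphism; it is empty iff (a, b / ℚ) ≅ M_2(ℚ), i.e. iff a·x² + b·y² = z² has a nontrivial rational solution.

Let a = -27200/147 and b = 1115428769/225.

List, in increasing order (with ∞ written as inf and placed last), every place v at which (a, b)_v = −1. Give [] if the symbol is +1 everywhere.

Mod squares: a ≡ -51, b ≡ 2108561. Check v ∈ {∞, 2, 3, 5, 7, 13, 17, 23, 29, 47}.
v=17: a=17^1·(≡6), b=17^1·(≡9) mod 17; (6|17)=-1, (9|17)=+1; (−1)^{1·1·8}·(-1)^1·(+1)^1 = -1.
v=29: a=29^0·(≡1), b=29^1·(≡23) mod 29; (1|29)=+1, (23|29)=+1; (−1)^{0·1·14}·(+1)^1·(+1)^0 = +1.
v=47: a=47^0·(≡10), b=47^1·(≡17) mod 47; (10|47)=-1, (17|47)=+1; (−1)^{0·1·23}·(-1)^1·(+1)^0 = -1.
v=5: a=5^2·(≡1), b=5^-2·(≡1) mod 5; (1|5)=+1, (1|5)=+1; (−1)^{2·-2·2}·(+1)^-2·(+1)^2 = +1.
v=23: a=23^0·(≡1), b=23^2·(≡2) mod 23; (1|23)=+1, (2|23)=+1; (−1)^{0·2·11}·(+1)^2·(+1)^0 = +1.
v=13: a=13^0·(≡12), b=13^1·(≡4) mod 13; (12|13)=+1, (4|13)=+1; (−1)^{0·1·6}·(+1)^1·(+1)^0 = +1.
v=2: v_2(a)=6, v_2(b)=0; units ≡ 5, 1 (mod 8); ε·ε+αω+βω = 0·0+6·0+0·1 ≡ 0  ⇒  (a,b)_2 = +1.
v=7: a=7^-2·(≡3), b=7^1·(≡3) mod 7; (3|7)=-1, (3|7)=-1; (−1)^{-2·1·3}·(-1)^1·(-1)^-2 = -1.
v=3: a=3^-1·(≡1), b=3^-2·(≡2) mod 3; (1|3)=+1, (2|3)=-1; (−1)^{-1·-2·1}·(+1)^-2·(-1)^-1 = -1.
v=∞: -51 < 0 and 2108561 > 0  ⇒  (a,b)_∞ = +1.
(-51, 2108561 / ℚ) ramifies at {3, 7, 17, 47}: a division algebra.

[3, 7, 17, 47]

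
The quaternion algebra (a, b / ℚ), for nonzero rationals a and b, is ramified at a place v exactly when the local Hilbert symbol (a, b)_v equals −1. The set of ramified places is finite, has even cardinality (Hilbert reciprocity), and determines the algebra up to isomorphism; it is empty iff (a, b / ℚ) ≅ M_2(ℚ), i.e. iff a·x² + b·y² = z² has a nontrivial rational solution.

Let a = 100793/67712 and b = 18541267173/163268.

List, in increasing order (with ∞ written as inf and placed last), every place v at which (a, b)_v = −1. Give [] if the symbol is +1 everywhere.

(a, b) ≡ (34, 3573349) mod (ℚ^×)²; places V = {2, 3, 7, 11, 13, 17, 19, 23, 37, ∞}.
(a,b)_∞: sgn(34)=+, sgn(3573349)=+, so +1.
(a,b)_7: α=2, u≡6; β=-4, v≡6 (mod 7); (6|7)=-1, (6|7)=-1; sign (−1)^0·-1^-4·-1^2 = +1.
(a,b)_37: α=0, u≡21; β=1, v≡7 (mod 37); (21|37)=+1, (7|37)=+1; sign (−1)^0·+1^1·+1^0 = +1.
(a,b)_23: α=-2, u≡20; β=1, v≡22 (mod 23); (20|23)=-1, (22|23)=-1; sign (−1)^0·-1^1·-1^-2 = -1.
(a,b)_13: α=0, u≡7; β=1, v≡1 (mod 13); (7|13)=-1, (1|13)=+1; sign (−1)^0·-1^1·+1^0 = -1.
(a,b)_3: α=0, u≡1; β=6, v≡1 (mod 3); (1|3)=+1, (1|3)=+1; sign (−1)^0·+1^6·+1^0 = +1.
(a,b)_11: α=2, u≡9; β=2, v≡10 (mod 11); (9|11)=+1, (10|11)=-1; sign (−1)^0·+1^2·-1^2 = +1.
(a,b)_19: α=0, u≡10; β=1, v≡17 (mod 19); (10|19)=-1, (17|19)=+1; sign (−1)^0·-1^1·+1^0 = -1.
(a,b)_17: α=1, u≡13; β=-1, v≡2 (mod 17); (13|17)=+1, (2|17)=+1; sign (−1)^0·+1^-1·+1^1 = +1.
(a,b)_2: α=-7, β=-2; u≡1, v≡5 (mod 8); ε(u)ε(v)=0·0, αω(v)=-7·1, βω(u)=-2·0; sum ≡ 1  ⇒  -1.
|Ram(34, 3573349)| = 4, even; anisotropic at {2, 13, 19, 23}.

[2, 13, 19, 23]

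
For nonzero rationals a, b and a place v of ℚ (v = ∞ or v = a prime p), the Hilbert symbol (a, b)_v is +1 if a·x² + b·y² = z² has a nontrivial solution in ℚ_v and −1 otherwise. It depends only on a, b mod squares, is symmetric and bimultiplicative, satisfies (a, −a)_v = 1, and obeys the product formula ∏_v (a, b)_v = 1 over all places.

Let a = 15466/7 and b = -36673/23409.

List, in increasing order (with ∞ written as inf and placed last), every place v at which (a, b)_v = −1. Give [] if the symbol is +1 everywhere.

Mod squares: a ≡ 108262, b ≡ -217. Check v ∈ {∞, 2, 3, 7, 11, 13, 17, 19, 31, 37}.
v=19: a=19^1·(≡5), b=19^0·(≡16) mod 19; (5|19)=+1, (16|19)=+1; (−1)^{1·0·9}·(+1)^0·(+1)^1 = +1.
v=∞: 108262 > 0 and -217 < 0  ⇒  (a,b)_∞ = +1.
v=3: a=3^0·(≡1), b=3^-4·(≡2) mod 3; (1|3)=+1, (2|3)=-1; (−1)^{0·-4·1}·(+1)^-4·(-1)^0 = +1.
v=17: a=17^0·(≡14), b=17^-2·(≡1) mod 17; (14|17)=-1, (1|17)=+1; (−1)^{0·-2·8}·(-1)^-2·(+1)^0 = +1.
v=2: v_2(a)=1, v_2(b)=0; units ≡ 3, 7 (mod 8); ε·ε+αω+βω = 1·1+1·0+0·1 ≡ 1  ⇒  (a,b)_2 = -1.
v=31: a=31^0·(≡4), b=31^1·(≡22) mod 31; (4|31)=+1, (22|31)=-1; (−1)^{0·1·15}·(+1)^1·(-1)^0 = +1.
v=11: a=11^1·(≡6), b=11^0·(≡1) mod 11; (6|11)=-1, (1|11)=+1; (−1)^{1·0·5}·(-1)^0·(+1)^1 = +1.
v=37: a=37^1·(≡28), b=37^0·(≡19) mod 37; (28|37)=+1, (19|37)=-1; (−1)^{1·0·18}·(+1)^0·(-1)^1 = -1.
v=7: a=7^-1·(≡3), b=7^1·(≡4) mod 7; (3|7)=-1, (4|7)=+1; (−1)^{-1·1·3}·(-1)^1·(+1)^-1 = +1.
v=13: a=13^0·(≡5), b=13^2·(≡12) mod 13; (5|13)=-1, (12|13)=+1; (−1)^{0·2·6}·(-1)^2·(+1)^0 = +1.
|Ram(108262, -217)| = 2, even; anisotropic at {2, 37}.

[2, 37]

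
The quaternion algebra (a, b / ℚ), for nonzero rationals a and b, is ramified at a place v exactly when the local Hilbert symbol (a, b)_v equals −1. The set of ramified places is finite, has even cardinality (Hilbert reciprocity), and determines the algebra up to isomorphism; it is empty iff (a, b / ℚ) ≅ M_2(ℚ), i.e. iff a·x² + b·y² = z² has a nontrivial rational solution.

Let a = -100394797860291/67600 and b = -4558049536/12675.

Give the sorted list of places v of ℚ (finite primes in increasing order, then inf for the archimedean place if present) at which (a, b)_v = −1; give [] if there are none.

[3, 17, 31, inf]

(a, b) ≡ (-525712539, -147963) mod (ℚ^×)²; places V = {2, 3, 5, 11, 13, 17, 19, 23, 31, 37, 43, ∞}.
(a,b)_23: α=2, u≡3; β=0, v≡14 (mod 23); (3|23)=+1, (14|23)=-1; sign (−1)^0·+1^0·-1^2 = +1.
(a,b)_11: α=1, u≡1; β=0, v≡5 (mod 11); (1|11)=+1, (5|11)=+1; sign (−1)^0·+1^0·+1^1 = +1.
(a,b)_13: α=-2, u≡4; β=-2, v≡9 (mod 13); (4|13)=+1, (9|13)=+1; sign (−1)^0·+1^-2·+1^-2 = +1.
(a,b)_17: α=1, u≡8; β=0, v≡12 (mod 17); (8|17)=+1, (12|17)=-1; sign (−1)^0·+1^0·-1^1 = -1.
(a,b)_∞: sgn(-525712539)=−, sgn(-147963)=−, so -1.
(a,b)_2: α=-4, β=8; u≡5, v≡5 (mod 8); ε(u)ε(v)=0·0, αω(v)=-4·1, βω(u)=8·1; sum ≡ 0  ⇒  +1.
(a,b)_31: α=1, u≡7; β=1, v≡28 (mod 31); (7|31)=+1, (28|31)=+1; sign (−1)^1·+1^1·+1^1 = -1.
(a,b)_5: α=-2, u≡1; β=-2, v≡2 (mod 5); (1|5)=+1, (2|5)=-1; sign (−1)^0·+1^-2·-1^-2 = +1.
(a,b)_43: α=1, u≡24; β=1, v≡39 (mod 43); (24|43)=+1, (39|43)=-1; sign (−1)^1·+1^1·-1^1 = +1.
(a,b)_37: α=1, u≡1; β=1, v≡4 (mod 37); (1|37)=+1, (4|37)=+1; sign (−1)^0·+1^1·+1^1 = +1.
(a,b)_19: α=3, u≡7; β=2, v≡4 (mod 19); (7|19)=+1, (4|19)=+1; sign (−1)^0·+1^2·+1^3 = +1.
(a,b)_3: α=1, u≡2; β=-1, v≡2 (mod 3); (2|3)=-1, (2|3)=-1; sign (−1)^1·-1^-1·-1^1 = -1.
(-525712539, -147963 / ℚ) ramifies at {3, 17, 31, ∞}: a division algebra.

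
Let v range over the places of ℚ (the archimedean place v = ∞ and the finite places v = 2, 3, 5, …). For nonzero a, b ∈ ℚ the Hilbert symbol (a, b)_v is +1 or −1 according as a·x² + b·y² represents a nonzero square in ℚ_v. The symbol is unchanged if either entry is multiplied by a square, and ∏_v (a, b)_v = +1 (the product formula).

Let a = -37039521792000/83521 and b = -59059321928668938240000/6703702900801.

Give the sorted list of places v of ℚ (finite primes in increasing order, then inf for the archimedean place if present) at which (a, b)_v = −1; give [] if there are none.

[13, inf]

Mod squares: a ≡ -2730, b ≡ -6. Check v ∈ {∞, 2, 3, 5, 7, 13, 17, 31}.
v=31: a=31^0·(≡27), b=31^-2·(≡8) mod 31; (27|31)=-1, (8|31)=+1; (−1)^{0·-2·15}·(-1)^-2·(+1)^0 = +1.
v=13: a=13^3·(≡11), b=13^6·(≡2) mod 13; (11|13)=-1, (2|13)=-1; (−1)^{3·6·6}·(-1)^6·(-1)^3 = -1.
v=7: a=7^3·(≡4), b=7^4·(≡2) mod 7; (4|7)=+1, (2|7)=+1; (−1)^{3·4·3}·(+1)^4·(+1)^3 = +1.
v=17: a=17^-4·(≡10), b=17^-8·(≡3) mod 17; (10|17)=-1, (3|17)=-1; (−1)^{-4·-8·8}·(-1)^-8·(-1)^-4 = +1.
v=5: a=5^3·(≡4), b=5^4·(≡1) mod 5; (4|5)=+1, (1|5)=+1; (−1)^{3·4·2}·(+1)^4·(+1)^3 = +1.
v=3: a=3^1·(≡2), b=3^5·(≡1) mod 3; (2|3)=-1, (1|3)=+1; (−1)^{1·5·1}·(-1)^5·(+1)^1 = +1.
v=2: v_2(a)=17, v_2(b)=25; units ≡ 3, 5 (mod 8); ε·ε+αω+βω = 1·0+17·1+25·1 ≡ 0  ⇒  (a,b)_2 = +1.
v=∞: -2730 < 0 and -6 < 0  ⇒  (a,b)_∞ = -1.
|Ram(-2730, -6)| = 2, even; anisotropic at {13, ∞}.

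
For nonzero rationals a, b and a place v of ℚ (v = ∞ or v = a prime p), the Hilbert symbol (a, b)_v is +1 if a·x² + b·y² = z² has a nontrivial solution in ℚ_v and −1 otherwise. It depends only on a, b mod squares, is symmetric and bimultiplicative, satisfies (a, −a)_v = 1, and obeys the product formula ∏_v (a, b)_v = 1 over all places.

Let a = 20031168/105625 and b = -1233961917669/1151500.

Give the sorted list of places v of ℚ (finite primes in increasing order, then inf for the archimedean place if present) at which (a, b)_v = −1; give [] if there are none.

(a, b) ≡ (3, -6699615) mod (ℚ^×)²; places V = {2, 3, 5, 7, 13, 17, 19, 43, 47, ∞}.
(a,b)_43: α=0, u≡18; β=3, v≡27 (mod 43); (18|43)=-1, (27|43)=-1; sign (−1)^0·-1^3·-1^0 = -1.
(a,b)_∞: sgn(3)=+, sgn(-6699615)=−, so +1.
(a,b)_7: α=0, u≡5; β=-2, v≡2 (mod 7); (5|7)=-1, (2|7)=+1; sign (−1)^0·-1^-2·+1^0 = +1.
(a,b)_47: α=0, u≡9; β=-1, v≡16 (mod 47); (9|47)=+1, (16|47)=+1; sign (−1)^0·+1^-1·+1^0 = +1.
(a,b)_13: α=-2, u≡1; β=1, v≡9 (mod 13); (1|13)=+1, (9|13)=+1; sign (−1)^0·+1^1·+1^-2 = +1.
(a,b)_5: α=-4, u≡2; β=-3, v≡3 (mod 5); (2|5)=-1, (3|5)=-1; sign (−1)^0·-1^-3·-1^-4 = -1.
(a,b)_17: α=2, u≡5; β=3, v≡9 (mod 17); (5|17)=-1, (9|17)=+1; sign (−1)^0·-1^3·+1^2 = -1.
(a,b)_19: α=2, u≡2; β=0, v≡12 (mod 19); (2|19)=-1, (12|19)=-1; sign (−1)^0·-1^0·-1^2 = +1.
(a,b)_2: α=6, β=-2; u≡3, v≡1 (mod 8); ε(u)ε(v)=1·0, αω(v)=6·0, βω(u)=-2·1; sum ≡ 0  ⇒  +1.
(a,b)_3: α=1, u≡1; β=5, v≡1 (mod 3); (1|3)=+1, (1|3)=+1; sign (−1)^1·+1^5·+1^1 = -1.
Ram(3, -6699615) = {3, 5, 17, 43}; no ℚ_3-point on the conic.

[3, 5, 17, 43]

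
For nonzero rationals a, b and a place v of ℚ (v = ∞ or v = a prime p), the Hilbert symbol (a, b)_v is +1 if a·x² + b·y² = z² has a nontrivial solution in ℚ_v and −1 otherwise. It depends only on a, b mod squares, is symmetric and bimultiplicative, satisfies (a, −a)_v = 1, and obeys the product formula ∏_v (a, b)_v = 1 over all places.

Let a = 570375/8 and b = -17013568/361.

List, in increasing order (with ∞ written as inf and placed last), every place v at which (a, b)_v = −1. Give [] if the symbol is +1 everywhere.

[3, 5]

(a, b) ≡ (30, -13) mod (ℚ^×)²; places V = {2, 3, 5, 11, 13, 19, ∞}.
(a,b)_2: α=-3, β=6; u≡7, v≡3 (mod 8); ε(u)ε(v)=1·1, αω(v)=-3·1, βω(u)=6·0; sum ≡ 0  ⇒  +1.
(a,b)_3: α=3, u≡1; β=0, v≡2 (mod 3); (1|3)=+1, (2|3)=-1; sign (−1)^0·+1^0·-1^3 = -1.
(a,b)_19: α=0, u≡16; β=-2, v≡1 (mod 19); (16|19)=+1, (1|19)=+1; sign (−1)^0·+1^-2·+1^0 = +1.
(a,b)_∞: sgn(30)=+, sgn(-13)=−, so +1.
(a,b)_5: α=3, u≡1; β=0, v≡2 (mod 5); (1|5)=+1, (2|5)=-1; sign (−1)^0·+1^0·-1^3 = -1.
(a,b)_11: α=0, u≡10; β=2, v≡3 (mod 11); (10|11)=-1, (3|11)=+1; sign (−1)^0·-1^2·+1^0 = +1.
(a,b)_13: α=2, u≡1; β=3, v≡3 (mod 13); (1|13)=+1, (3|13)=+1; sign (−1)^0·+1^3·+1^2 = +1.
(30, -13 / ℚ) ramifies at {3, 5}: a division algebra.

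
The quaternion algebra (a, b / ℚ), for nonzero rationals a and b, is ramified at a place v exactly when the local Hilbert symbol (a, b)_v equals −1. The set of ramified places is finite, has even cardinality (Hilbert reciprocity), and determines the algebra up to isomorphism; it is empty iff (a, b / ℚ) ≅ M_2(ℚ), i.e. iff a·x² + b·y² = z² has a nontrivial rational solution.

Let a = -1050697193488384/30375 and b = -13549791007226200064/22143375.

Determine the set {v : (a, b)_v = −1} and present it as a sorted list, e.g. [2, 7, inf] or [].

[23, 31, 37, inf]

(a, b) ≡ (-370185, -298369110) mod (ℚ^×)²; places V = {2, 3, 5, 13, 23, 29, 31, 37, ∞}.
(a,b)_5: α=-3, u≡2; β=-3, v≡3 (mod 5); (2|5)=-1, (3|5)=-1; sign (−1)^0·-1^-3·-1^-3 = +1.
(a,b)_13: α=2, u≡3; β=3, v≡12 (mod 13); (3|13)=+1, (12|13)=+1; sign (−1)^0·+1^3·+1^2 = +1.
(a,b)_∞: sgn(-370185)=−, sgn(-298369110)=−, so -1.
(a,b)_29: α=1, u≡4; β=1, v≡20 (mod 29); (4|29)=+1, (20|29)=+1; sign (−1)^0·+1^1·+1^1 = +1.
(a,b)_23: α=1, u≡14; β=1, v≡14 (mod 23); (14|23)=-1, (14|23)=-1; sign (−1)^1·-1^1·-1^1 = -1.
(a,b)_2: α=18, β=23; u≡7, v≡5 (mod 8); ε(u)ε(v)=1·0, αω(v)=18·1, βω(u)=23·0; sum ≡ 0  ⇒  +1.
(a,b)_3: α=-5, u≡1; β=-11, v≡2 (mod 3); (1|3)=+1, (2|3)=-1; sign (−1)^1·+1^-11·-1^-5 = +1.
(a,b)_31: α=2, u≡30; β=3, v≡5 (mod 31); (30|31)=-1, (5|31)=+1; sign (−1)^0·-1^3·+1^2 = -1.
(a,b)_37: α=1, u≡29; β=1, v≡28 (mod 37); (29|37)=-1, (28|37)=+1; sign (−1)^0·-1^1·+1^1 = -1.
|Ram(-370185, -298369110)| = 4, even; anisotropic at {23, 31, 37, ∞}.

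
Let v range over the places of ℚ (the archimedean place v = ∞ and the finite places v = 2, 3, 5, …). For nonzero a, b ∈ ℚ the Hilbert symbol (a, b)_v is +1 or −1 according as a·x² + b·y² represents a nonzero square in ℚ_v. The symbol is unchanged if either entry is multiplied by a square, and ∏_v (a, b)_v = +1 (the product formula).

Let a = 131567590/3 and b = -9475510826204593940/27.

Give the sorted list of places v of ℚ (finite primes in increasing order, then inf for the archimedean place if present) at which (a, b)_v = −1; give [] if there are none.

[3, 7, 11, 23]

(a, b) ≡ (746130, -41055) mod (ℚ^×)²; places V = {2, 3, 5, 7, 11, 17, 19, 23, ∞}.
(a,b)_17: α=1, u≡1; β=3, v≡4 (mod 17); (1|17)=+1, (4|17)=+1; sign (−1)^0·+1^3·+1^1 = +1.
(a,b)_5: α=1, u≡1; β=1, v≡1 (mod 5); (1|5)=+1, (1|5)=+1; sign (−1)^0·+1^1·+1^1 = +1.
(a,b)_11: α=1, u≡9; β=2, v≡2 (mod 11); (9|11)=+1, (2|11)=-1; sign (−1)^0·+1^2·-1^1 = -1.
(a,b)_2: α=1, β=2; u≡1, v≡1 (mod 8); ε(u)ε(v)=0·0, αω(v)=1·0, βω(u)=2·0; sum ≡ 0  ⇒  +1.
(a,b)_7: α=1, u≡2; β=3, v≡4 (mod 7); (2|7)=+1, (4|7)=+1; sign (−1)^1·+1^3·+1^1 = -1.
(a,b)_3: α=-1, u≡1; β=-3, v≡1 (mod 3); (1|3)=+1, (1|3)=+1; sign (−1)^1·+1^-3·+1^-1 = -1.
(a,b)_∞: sgn(746130)=+, sgn(-41055)=−, so +1.
(a,b)_19: α=1, u≡1; β=2, v≡5 (mod 19); (1|19)=+1, (5|19)=+1; sign (−1)^0·+1^2·+1^1 = +1.
(a,b)_23: α=2, u≡19; β=5, v≡8 (mod 23); (19|23)=-1, (8|23)=+1; sign (−1)^0·-1^5·+1^2 = -1.
|Ram(746130, -41055)| = 4, even; anisotropic at {3, 7, 11, 23}.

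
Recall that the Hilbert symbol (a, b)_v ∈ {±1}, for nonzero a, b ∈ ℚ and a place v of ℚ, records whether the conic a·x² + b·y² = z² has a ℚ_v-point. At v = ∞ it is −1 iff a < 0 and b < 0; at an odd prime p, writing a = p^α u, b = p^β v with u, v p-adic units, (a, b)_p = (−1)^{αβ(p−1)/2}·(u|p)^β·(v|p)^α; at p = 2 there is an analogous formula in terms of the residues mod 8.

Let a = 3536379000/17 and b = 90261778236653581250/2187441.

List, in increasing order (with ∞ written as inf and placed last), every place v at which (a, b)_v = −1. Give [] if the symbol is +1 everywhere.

[11, 17]

(a, b) ≡ (1870, 770) mod (ℚ^×)²; places V = {2, 3, 5, 7, 11, 17, 19, 23, 29, 37, ∞}.
(a,b)_17: α=-1, u≡2; β=-2, v≡7 (mod 17); (2|17)=+1, (7|17)=-1; sign (−1)^0·+1^-2·-1^-1 = -1.
(a,b)_5: α=3, u≡1; β=5, v≡1 (mod 5); (1|5)=+1, (1|5)=+1; sign (−1)^0·+1^5·+1^3 = +1.
(a,b)_19: α=0, u≡14; β=2, v≡15 (mod 19); (14|19)=-1, (15|19)=-1; sign (−1)^0·-1^2·-1^0 = +1.
(a,b)_29: α=0, u≡11; β=-2, v≡16 (mod 29); (11|29)=-1, (16|29)=+1; sign (−1)^0·-1^-2·+1^0 = +1.
(a,b)_37: α=0, u≡17; β=2, v≡11 (mod 37); (17|37)=-1, (11|37)=+1; sign (−1)^0·-1^2·+1^0 = +1.
(a,b)_23: α=0, u≡5; β=2, v≡22 (mod 23); (5|23)=-1, (22|23)=-1; sign (−1)^0·-1^2·-1^0 = +1.
(a,b)_11: α=1, u≡5; β=5, v≡5 (mod 11); (5|11)=+1, (5|11)=+1; sign (−1)^1·+1^5·+1^1 = -1.
(a,b)_7: α=2, u≡2; β=3, v≡3 (mod 7); (2|7)=+1, (3|7)=-1; sign (−1)^0·+1^3·-1^2 = +1.
(a,b)_∞: sgn(1870)=+, sgn(770)=+, so +1.
(a,b)_2: α=3, β=1; u≡7, v≡1 (mod 8); ε(u)ε(v)=1·0, αω(v)=3·0, βω(u)=1·0; sum ≡ 0  ⇒  +1.
(a,b)_3: α=8, u≡1; β=-2, v≡2 (mod 3); (1|3)=+1, (2|3)=-1; sign (−1)^0·+1^-2·-1^8 = +1.
Ram(1870, 770) = {11, 17}; no ℚ_11-point on the conic.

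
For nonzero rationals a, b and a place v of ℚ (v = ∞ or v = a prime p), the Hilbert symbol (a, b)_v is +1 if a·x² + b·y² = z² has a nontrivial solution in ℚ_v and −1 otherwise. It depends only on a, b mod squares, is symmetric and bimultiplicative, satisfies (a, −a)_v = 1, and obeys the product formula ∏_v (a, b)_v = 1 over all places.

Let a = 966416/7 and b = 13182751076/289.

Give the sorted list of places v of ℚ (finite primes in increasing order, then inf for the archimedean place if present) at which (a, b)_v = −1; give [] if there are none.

(a, b) ≡ (1463, 209) mod (ℚ^×)²; places V = {2, 7, 11, 17, 19, ∞}.
(a,b)_11: α=1, u≡3; β=3, v≡6 (mod 11); (3|11)=+1, (6|11)=-1; sign (−1)^1·+1^3·-1^1 = +1.
(a,b)_19: α=1, u≡11; β=5, v≡1 (mod 19); (11|19)=+1, (1|19)=+1; sign (−1)^1·+1^5·+1^1 = -1.
(a,b)_7: α=-1, u≡3; β=0, v≡6 (mod 7); (3|7)=-1, (6|7)=-1; sign (−1)^0·-1^0·-1^-1 = -1.
(a,b)_∞: sgn(1463)=+, sgn(209)=+, so +1.
(a,b)_2: α=4, β=2; u≡7, v≡1 (mod 8); ε(u)ε(v)=1·0, αω(v)=4·0, βω(u)=2·0; sum ≡ 0  ⇒  +1.
(a,b)_17: α=2, u≡9; β=-2, v≡11 (mod 17); (9|17)=+1, (11|17)=-1; sign (−1)^0·+1^-2·-1^2 = +1.
Ram(1463, 209) = {7, 19}; no ℚ_7-point on the conic.

[7, 19]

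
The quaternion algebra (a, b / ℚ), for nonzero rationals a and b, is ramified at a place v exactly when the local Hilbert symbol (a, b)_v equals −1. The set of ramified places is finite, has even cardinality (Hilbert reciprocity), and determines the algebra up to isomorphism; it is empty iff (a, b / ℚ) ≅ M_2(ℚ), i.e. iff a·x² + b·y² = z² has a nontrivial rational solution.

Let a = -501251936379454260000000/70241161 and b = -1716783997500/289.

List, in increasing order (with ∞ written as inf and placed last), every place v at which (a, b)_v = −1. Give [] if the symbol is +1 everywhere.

(a, b) ≡ (-165, -630591) mod (ℚ^×)²; places V = {2, 3, 5, 7, 11, 13, 17, 19, 23, 29, 37, ∞}.
(a,b)_17: α=-4, u≡14; β=-2, v≡7 (mod 17); (14|17)=-1, (7|17)=-1; sign (−1)^0·-1^-2·-1^-4 = +1.
(a,b)_3: α=5, u≡2; β=3, v≡1 (mod 3); (2|3)=-1, (1|3)=+1; sign (−1)^1·-1^3·+1^5 = +1.
(a,b)_23: α=2, u≡21; β=1, v≡22 (mod 23); (21|23)=-1, (22|23)=-1; sign (−1)^0·-1^1·-1^2 = -1.
(a,b)_11: α=3, u≡7; β=2, v≡10 (mod 11); (7|11)=-1, (10|11)=-1; sign (−1)^0·-1^2·-1^3 = -1.
(a,b)_∞: sgn(-165)=−, sgn(-630591)=−, so -1.
(a,b)_13: α=2, u≡9; β=1, v≡3 (mod 13); (9|13)=+1, (3|13)=+1; sign (−1)^0·+1^1·+1^2 = +1.
(a,b)_29: α=-2, u≡22; β=0, v≡19 (mod 29); (22|29)=+1, (19|29)=-1; sign (−1)^0·+1^0·-1^-2 = +1.
(a,b)_5: α=7, u≡2; β=4, v≡1 (mod 5); (2|5)=-1, (1|5)=+1; sign (−1)^0·-1^4·+1^7 = +1.
(a,b)_19: α=2, u≡6; β=1, v≡9 (mod 19); (6|19)=+1, (9|19)=+1; sign (−1)^0·+1^1·+1^2 = +1.
(a,b)_37: α=0, u≡13; β=1, v≡31 (mod 37); (13|37)=-1, (31|37)=-1; sign (−1)^0·-1^1·-1^0 = -1.
(a,b)_7: α=4, u≡6; β=0, v≡1 (mod 7); (6|7)=-1, (1|7)=+1; sign (−1)^0·-1^0·+1^4 = +1.
(a,b)_2: α=8, β=2; u≡3, v≡1 (mod 8); ε(u)ε(v)=1·0, αω(v)=8·0, βω(u)=2·1; sum ≡ 0  ⇒  +1.
(-165, -630591 / ℚ) ramifies at {11, 23, 37, ∞}: a division algebra.

[11, 23, 37, inf]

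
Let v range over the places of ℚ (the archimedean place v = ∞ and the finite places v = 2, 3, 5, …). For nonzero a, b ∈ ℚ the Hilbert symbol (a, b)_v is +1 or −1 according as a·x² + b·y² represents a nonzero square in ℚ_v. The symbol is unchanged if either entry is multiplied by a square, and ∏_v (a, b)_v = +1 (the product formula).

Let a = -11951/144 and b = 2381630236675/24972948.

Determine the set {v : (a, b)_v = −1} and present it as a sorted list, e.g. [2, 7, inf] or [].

(a, b) ≡ (-11951, 8671) mod (ℚ^×)²; places V = {2, 3, 5, 7, 11, 13, 17, 19, 23, 29, 37, ∞}.
(a,b)_11: α=0, u≡6; β=-2, v≡5 (mod 11); (6|11)=-1, (5|11)=+1; sign (−1)^0·-1^-2·+1^0 = +1.
(a,b)_29: α=0, u≡3; β=1, v≡25 (mod 29); (3|29)=-1, (25|29)=+1; sign (−1)^0·-1^1·+1^0 = -1.
(a,b)_∞: sgn(-11951)=−, sgn(8671)=+, so +1.
(a,b)_5: α=0, u≡1; β=2, v≡4 (mod 5); (1|5)=+1, (4|5)=+1; sign (−1)^0·+1^2·+1^0 = +1.
(a,b)_7: α=0, u≡3; β=-2, v≡6 (mod 7); (3|7)=-1, (6|7)=-1; sign (−1)^0·-1^-2·-1^0 = +1.
(a,b)_37: α=1, u≡16; β=2, v≡14 (mod 37); (16|37)=+1, (14|37)=-1; sign (−1)^0·+1^2·-1^1 = -1.
(a,b)_19: α=1, u≡5; β=2, v≡11 (mod 19); (5|19)=+1, (11|19)=+1; sign (−1)^0·+1^2·+1^1 = +1.
(a,b)_23: α=0, u≡13; β=1, v≡18 (mod 23); (13|23)=+1, (18|23)=+1; sign (−1)^0·+1^1·+1^0 = +1.
(a,b)_17: α=1, u≡12; β=2, v≡4 (mod 17); (12|17)=-1, (4|17)=+1; sign (−1)^0·-1^2·+1^1 = +1.
(a,b)_13: α=0, u≡9; β=-1, v≡12 (mod 13); (9|13)=+1, (12|13)=+1; sign (−1)^0·+1^-1·+1^0 = +1.
(a,b)_3: α=-2, u≡1; β=-4, v≡1 (mod 3); (1|3)=+1, (1|3)=+1; sign (−1)^0·+1^-4·+1^-2 = +1.
(a,b)_2: α=-4, β=-2; u≡1, v≡7 (mod 8); ε(u)ε(v)=0·1, αω(v)=-4·0, βω(u)=-2·0; sum ≡ 0  ⇒  +1.
|Ram(-11951, 8671)| = 2, even; anisotropic at {29, 37}.

[29, 37]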